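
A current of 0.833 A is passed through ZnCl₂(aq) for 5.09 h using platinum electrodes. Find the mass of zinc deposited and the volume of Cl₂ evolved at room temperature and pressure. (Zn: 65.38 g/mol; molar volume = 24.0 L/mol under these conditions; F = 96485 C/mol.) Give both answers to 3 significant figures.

5.17 g Zn; 1.90 L Cl₂

Q = 0.833 × 18324 = 15260 C; n(e⁻) = 15260 / 96485 = 0.1582 mol
Cathode: Zn²⁺ + 2e⁻ → Zn → n(Zn) = 0.1582/2 = 0.07910 mol → 5.17 g
Anode: 2Cl⁻ → Cl₂ + 2e⁻ → n(Cl₂) = 0.1582/2 = 0.07910 mol → 1.90 L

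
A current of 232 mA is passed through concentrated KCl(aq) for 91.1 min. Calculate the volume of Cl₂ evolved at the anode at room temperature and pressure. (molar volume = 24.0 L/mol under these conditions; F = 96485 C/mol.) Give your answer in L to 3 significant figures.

Charge passed = 0.232 × 5466 = 1268 C
Moles of electrons = 1268 / 96485 = 0.01314 mol
2Cl⁻ → Cl₂ + 2e⁻, so n(Cl₂) = 0.01314 / 2 = 0.006570 mol
V = 0.006570 × 24.0 = 0.1577 L

0.158 L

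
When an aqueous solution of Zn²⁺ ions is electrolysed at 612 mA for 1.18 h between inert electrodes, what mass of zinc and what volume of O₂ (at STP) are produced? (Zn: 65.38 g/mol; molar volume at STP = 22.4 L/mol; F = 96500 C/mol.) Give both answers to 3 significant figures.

Q = 0.612 × 4248 = 2600 C; n(e⁻) = 2600 / 96500 = 0.02694 mol
Cathode: Zn²⁺ + 2e⁻ → Zn → n(Zn) = 0.02694/2 = 0.01347 mol → 0.881 g
Anode: 2H₂O → O₂ + 4H⁺ + 4e⁻ → n(O₂) = 0.02694/4 = 0.006735 mol → 0.151 L

0.881 g Zn; 0.151 L O₂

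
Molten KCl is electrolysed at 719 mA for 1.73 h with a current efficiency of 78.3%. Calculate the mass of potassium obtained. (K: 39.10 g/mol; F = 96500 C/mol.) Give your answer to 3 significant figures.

Q = 0.719 × 6228 = 4478 C
n(e⁻) = 4478 / 96500 = 0.04640 mol
K⁺ + e⁻ → K, so theoretical m(K) = 0.04640 × 39.10 = 1.814 g
Actual mass = 78.3% × 1.814 = 1.42 g

1.42 g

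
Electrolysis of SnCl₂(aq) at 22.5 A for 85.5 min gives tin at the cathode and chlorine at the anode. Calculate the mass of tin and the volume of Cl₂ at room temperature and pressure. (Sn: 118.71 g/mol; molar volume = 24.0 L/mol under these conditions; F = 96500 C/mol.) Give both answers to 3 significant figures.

Q = 22.5 × 5130 = 1.154×10^5 C; n(e⁻) = 1.154×10^5 / 96500 = 1.196 mol
Cathode: Sn²⁺ + 2e⁻ → Sn → n(Sn) = 1.196/2 = 0.5980 mol → 71.0 g
Anode: 2Cl⁻ → Cl₂ + 2e⁻ → n(Cl₂) = 1.196/2 = 0.5980 mol → 14.4 L

71.0 g Sn; 14.4 L Cl₂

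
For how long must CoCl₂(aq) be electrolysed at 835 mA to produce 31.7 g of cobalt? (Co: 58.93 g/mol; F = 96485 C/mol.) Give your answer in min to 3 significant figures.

2070 min

n(Co) = 31.7 / 58.93 = 0.5379 mol
Co²⁺ + 2e⁻ → Co, so n(e⁻) = 2 × 0.5379 = 1.076 mol
Q = 1.076 × 96485 = 1.038×10^5 C
t = Q / I = 1.038×10^5 / 0.835 = 1.243×10^5 s = 2070 min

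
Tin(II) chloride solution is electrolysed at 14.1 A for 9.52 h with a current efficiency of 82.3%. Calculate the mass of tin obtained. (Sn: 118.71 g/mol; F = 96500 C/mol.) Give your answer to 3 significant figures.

Q = 14.1 × 34272 = 4.832×10^5 C
n(e⁻) = 4.832×10^5 / 96500 = 5.007 mol
Sn²⁺ + 2e⁻ → Sn, so theoretical m(Sn) = 2.504 × 118.71 = 297.2 g
Actual mass = 82.3% × 297.2 = 245 g

245 g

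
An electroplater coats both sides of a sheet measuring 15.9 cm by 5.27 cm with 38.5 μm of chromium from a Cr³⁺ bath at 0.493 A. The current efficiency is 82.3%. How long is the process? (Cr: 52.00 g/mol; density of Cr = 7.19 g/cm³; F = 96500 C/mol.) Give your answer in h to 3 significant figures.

Plated area = 2 × 15.9 × 5.27 = 167.6 cm²
Volume = 167.6 × 38.5×10⁻⁴ cm = 0.6453 cm³
m(Cr) = 0.6453 × 7.19 = 4.640 g
n(Cr) = 4.640 / 52.00 = 0.08923 mol; n(e⁻) = 3 × 0.08923 = 0.2677 mol
Q = 0.2677 × 96500 / 0.823 = 31390 C
t = 31390 / 0.493 = 63670 s = 17.7 h

17.7 h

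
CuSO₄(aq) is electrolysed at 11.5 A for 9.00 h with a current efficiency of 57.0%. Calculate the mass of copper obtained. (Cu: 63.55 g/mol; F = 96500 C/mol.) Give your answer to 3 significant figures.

69.9 g

Q = 11.5 × 32400 = 3.726×10^5 C
n(e⁻) = 3.726×10^5 / 96500 = 3.861 mol
Cu²⁺ + 2e⁻ → Cu, so theoretical m(Cu) = 1.931 × 63.55 = 122.7 g
Actual mass = 57.0% × 122.7 = 69.9 g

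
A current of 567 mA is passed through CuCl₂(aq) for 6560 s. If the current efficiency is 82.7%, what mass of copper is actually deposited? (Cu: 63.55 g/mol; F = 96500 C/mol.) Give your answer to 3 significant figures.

Q = 0.567 × 6560 = 3720 C
n(e⁻) = 3720 / 96500 = 0.03855 mol
Cu²⁺ + 2e⁻ → Cu, so theoretical m(Cu) = 0.01928 × 63.55 = 1.225 g
Actual mass = 82.7% × 1.225 = 1.01 g

1.01 g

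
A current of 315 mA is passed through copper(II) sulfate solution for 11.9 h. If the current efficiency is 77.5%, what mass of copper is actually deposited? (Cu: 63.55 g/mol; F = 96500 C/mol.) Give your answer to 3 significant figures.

Q = 0.315 × 42840 = 13490 C
n(e⁻) = 13490 / 96500 = 0.1398 mol
Cu²⁺ + 2e⁻ → Cu, so theoretical m(Cu) = 0.06990 × 63.55 = 4.442 g
Actual mass = 77.5% × 4.442 = 3.44 g

3.44 g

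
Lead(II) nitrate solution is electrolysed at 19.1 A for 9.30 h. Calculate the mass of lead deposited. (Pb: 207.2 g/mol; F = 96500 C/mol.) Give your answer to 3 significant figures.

Q = It = 19.1 × 33480 = 6.395×10^5 C
Moles of electrons = 6.395×10^5 / 96500 = 6.627 mol
Pb²⁺ + 2e⁻ → Pb, so n(Pb) = 6.627 / 2 = 3.314 mol
m = 3.314 × 207.2 = 687 g

687 g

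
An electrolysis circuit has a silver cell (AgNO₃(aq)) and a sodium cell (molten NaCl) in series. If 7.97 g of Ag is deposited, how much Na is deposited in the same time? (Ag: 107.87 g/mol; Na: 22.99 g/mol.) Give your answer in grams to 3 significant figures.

n(Ag) = 7.97 / 107.87 = 0.07389 mol
Ag⁺ + e⁻ → Ag, so n(e⁻) = 0.07389 mol
The cells are in series, so the same charge (and hence the same n(e⁻) = 0.07389 mol) passes through both.
Na⁺ + e⁻ → Na, so n(Na) = 0.07389 mol
m(Na) = 0.07389 × 22.99 = 1.70 g

1.70 g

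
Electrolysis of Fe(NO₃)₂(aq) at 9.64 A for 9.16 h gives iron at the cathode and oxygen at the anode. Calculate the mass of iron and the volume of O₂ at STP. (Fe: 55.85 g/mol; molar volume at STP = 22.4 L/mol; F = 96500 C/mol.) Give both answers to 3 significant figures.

92.0 g Fe; 18.4 L O₂

Q = 9.64 × 32976 = 3.179×10^5 C; n(e⁻) = 3.179×10^5 / 96500 = 3.294 mol
Cathode: Fe²⁺ + 2e⁻ → Fe → n(Fe) = 3.294/2 = 1.647 mol → 92.0 g
Anode: 2H₂O → O₂ + 4H⁺ + 4e⁻ → n(O₂) = 3.294/4 = 0.8235 mol → 18.4 L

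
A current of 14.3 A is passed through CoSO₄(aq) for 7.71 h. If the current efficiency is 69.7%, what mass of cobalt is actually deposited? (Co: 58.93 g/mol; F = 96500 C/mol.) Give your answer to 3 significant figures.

Q = 14.3 × 27756 = 3.969×10^5 C
n(e⁻) = 3.969×10^5 / 96500 = 4.113 mol
Co²⁺ + 2e⁻ → Co, so theoretical m(Co) = 2.057 × 58.93 = 121.2 g
Actual mass = 69.7% × 121.2 = 84.5 g

84.5 g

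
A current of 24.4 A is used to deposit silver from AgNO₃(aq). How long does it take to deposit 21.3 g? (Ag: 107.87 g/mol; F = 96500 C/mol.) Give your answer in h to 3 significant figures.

n(Ag) = 21.3 / 107.87 = 0.1975 mol
Ag⁺ + e⁻ → Ag, so n(e⁻) = 0.1975 mol
Q = 0.1975 × 96500 = 19060 C
t = Q / I = 19060 / 24.4 = 781.1 s = 0.217 h

0.217 h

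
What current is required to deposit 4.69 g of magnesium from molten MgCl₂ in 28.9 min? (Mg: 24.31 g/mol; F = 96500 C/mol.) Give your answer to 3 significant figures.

n(Mg) = 4.69 / 24.31 = 0.1929 mol
Mg²⁺ + 2e⁻ → Mg, so n(e⁻) = 2 × 0.1929 = 0.3858 mol
Q = 0.3858 × 96500 = 37230 C
I = Q / t = 37230 / 1734 s = 21.5 A

21.5 A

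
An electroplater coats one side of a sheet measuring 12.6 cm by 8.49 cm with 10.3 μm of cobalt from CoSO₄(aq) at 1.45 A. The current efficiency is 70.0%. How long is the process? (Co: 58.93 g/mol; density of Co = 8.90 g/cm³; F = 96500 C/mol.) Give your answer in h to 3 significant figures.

0.879 h

Plated area = 12.6 × 8.49 = 107.0 cm²
Volume = 107.0 × 10.3×10⁻⁴ cm = 0.1102 cm³
m(Co) = 0.1102 × 8.90 = 0.9808 g
n(Co) = 0.9808 / 58.93 = 0.01664 mol; n(e⁻) = 2 × 0.01664 = 0.03328 mol
Q = 0.03328 × 96500 / 0.700 = 4588 C
t = 4588 / 1.45 = 3164 s = 0.879 h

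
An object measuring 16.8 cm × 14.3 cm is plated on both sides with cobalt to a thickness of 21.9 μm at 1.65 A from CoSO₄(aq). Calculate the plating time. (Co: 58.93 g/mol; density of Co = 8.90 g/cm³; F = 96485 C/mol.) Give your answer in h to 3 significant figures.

Plated area = 2 × 16.8 × 14.3 = 480.5 cm²
Volume = 480.5 × 21.9×10⁻⁴ cm = 1.052 cm³
m(Co) = 1.052 × 8.90 = 9.363 g
n(Co) = 9.363 / 58.93 = 0.1589 mol; n(e⁻) = 2 × 0.1589 = 0.3178 mol
Q = 0.3178 × 96485 = 30660 C
t = 30660 / 1.65 = 18580 s = 5.16 h

5.16 h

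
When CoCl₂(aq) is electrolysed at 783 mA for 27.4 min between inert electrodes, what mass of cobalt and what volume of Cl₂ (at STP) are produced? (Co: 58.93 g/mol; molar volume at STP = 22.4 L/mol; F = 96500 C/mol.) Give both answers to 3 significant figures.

0.393 g Co; 0.149 L Cl₂

Q = 0.783 × 1644 = 1287 C; n(e⁻) = 1287 / 96500 = 0.01334 mol
Cathode: Co²⁺ + 2e⁻ → Co → n(Co) = 0.01334/2 = 0.006670 mol → 0.393 g
Anode: 2Cl⁻ → Cl₂ + 2e⁻ → n(Cl₂) = 0.01334/2 = 0.006670 mol → 0.149 L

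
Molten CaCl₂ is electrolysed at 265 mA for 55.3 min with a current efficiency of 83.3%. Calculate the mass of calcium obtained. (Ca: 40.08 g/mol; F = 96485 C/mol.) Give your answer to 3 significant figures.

Q = 0.265 × 3318 = 879.3 C
n(e⁻) = 879.3 / 96485 = 0.009113 mol
Ca²⁺ + 2e⁻ → Ca, so theoretical m(Ca) = 0.004557 × 40.08 = 0.1826 g
Actual mass = 83.3% × 0.1826 = 0.152 g

0.152 g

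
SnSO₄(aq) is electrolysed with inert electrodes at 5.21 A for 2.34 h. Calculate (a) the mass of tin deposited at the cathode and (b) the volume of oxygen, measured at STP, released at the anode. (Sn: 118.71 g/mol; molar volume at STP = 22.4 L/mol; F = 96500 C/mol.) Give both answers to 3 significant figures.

Q = 5.21 × 8424 = 43890 C; n(e⁻) = 43890 / 96500 = 0.4548 mol
Cathode: Sn²⁺ + 2e⁻ → Sn → n(Sn) = 0.4548/2 = 0.2274 mol → 27.0 g
Anode: 2H₂O → O₂ + 4H⁺ + 4e⁻ → n(O₂) = 0.4548/4 = 0.1137 mol → 2.55 L

27.0 g Sn; 2.55 L O₂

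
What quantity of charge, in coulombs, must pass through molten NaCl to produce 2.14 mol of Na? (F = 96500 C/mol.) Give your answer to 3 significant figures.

Na⁺ + e⁻ → Na, so n(e⁻) = 1 × 2.14 = 2.140 mol
Q = 2.140 × 96500 = 2.065×10^5 C

2.07×10^5 C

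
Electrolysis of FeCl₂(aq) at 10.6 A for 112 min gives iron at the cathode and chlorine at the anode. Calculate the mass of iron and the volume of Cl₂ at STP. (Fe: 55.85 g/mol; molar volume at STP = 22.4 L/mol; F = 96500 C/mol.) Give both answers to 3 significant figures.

Q = 10.6 × 6720 = 71230 C; n(e⁻) = 71230 / 96500 = 0.7381 mol
Cathode: Fe²⁺ + 2e⁻ → Fe → n(Fe) = 0.7381/2 = 0.3691 mol → 20.6 g
Anode: 2Cl⁻ → Cl₂ + 2e⁻ → n(Cl₂) = 0.7381/2 = 0.3691 mol → 8.27 L

20.6 g Fe; 8.27 L Cl₂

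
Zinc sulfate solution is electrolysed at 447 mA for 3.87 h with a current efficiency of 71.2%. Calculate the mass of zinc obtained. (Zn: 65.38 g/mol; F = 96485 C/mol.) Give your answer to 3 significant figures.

Q = 0.447 × 13932 = 6228 C
n(e⁻) = 6228 / 96485 = 0.06455 mol
Zn²⁺ + 2e⁻ → Zn, so theoretical m(Zn) = 0.03228 × 65.38 = 2.110 g
Actual mass = 71.2% × 2.110 = 1.50 g

1.50 g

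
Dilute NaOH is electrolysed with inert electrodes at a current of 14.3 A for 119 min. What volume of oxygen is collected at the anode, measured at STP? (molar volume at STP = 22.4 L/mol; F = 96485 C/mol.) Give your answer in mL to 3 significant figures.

Charge passed = 14.3 × 7140 = 1.021×10^5 C
n(e⁻) = 1.021×10^5 / 96485 = 1.058 mol
2H₂O → O₂ + 4H⁺ + 4e⁻, so n(O₂) = 1.058 / 4 = 0.2645 mol
V = 0.2645 × 22.4 = 5.925 L
= 5930 mL

5930 mL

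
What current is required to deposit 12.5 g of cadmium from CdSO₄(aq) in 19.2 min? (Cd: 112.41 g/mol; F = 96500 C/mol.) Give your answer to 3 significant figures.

n(Cd) = 12.5 / 112.41 = 0.1112 mol
Cd²⁺ + 2e⁻ → Cd, so n(e⁻) = 2 × 0.1112 = 0.2224 mol
Q = 0.2224 × 96500 = 21460 C
I = Q / t = 21460 / 1152 s = 18.6 A

18.6 A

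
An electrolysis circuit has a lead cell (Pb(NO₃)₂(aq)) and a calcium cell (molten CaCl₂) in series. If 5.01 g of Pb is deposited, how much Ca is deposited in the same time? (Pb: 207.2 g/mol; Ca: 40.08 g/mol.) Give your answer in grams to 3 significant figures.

0.969 g

n(Pb) = 5.01 / 207.2 = 0.02418 mol
Pb²⁺ + 2e⁻ → Pb, so n(e⁻) = 2 × 0.02418 = 0.04836 mol
Since the cells are in series, n(e⁻) in the Ca cell is also 0.04836 mol.
Ca²⁺ + 2e⁻ → Ca, so n(Ca) = 0.04836 / 2 = 0.02418 mol
m(Ca) = 0.02418 × 40.08 = 0.969 g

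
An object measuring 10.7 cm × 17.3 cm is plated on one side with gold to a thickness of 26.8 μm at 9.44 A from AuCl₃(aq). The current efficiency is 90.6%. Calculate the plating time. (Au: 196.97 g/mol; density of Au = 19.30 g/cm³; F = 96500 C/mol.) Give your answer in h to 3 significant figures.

Plated area = 10.7 × 17.3 = 185.1 cm²
Volume = 185.1 × 26.8×10⁻⁴ cm = 0.4961 cm³
m(Au) = 0.4961 × 19.30 = 9.575 g
n(Au) = 9.575 / 196.97 = 0.04861 mol; n(e⁻) = 3 × 0.04861 = 0.1458 mol
Q = 0.1458 × 96500 / 0.906 = 15530 C
t = 15530 / 9.44 = 1645 s = 0.457 h

0.457 h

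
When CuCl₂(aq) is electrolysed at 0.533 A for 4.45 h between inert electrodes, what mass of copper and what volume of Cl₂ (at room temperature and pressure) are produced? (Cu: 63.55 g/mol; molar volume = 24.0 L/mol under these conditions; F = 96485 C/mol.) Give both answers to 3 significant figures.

2.81 g Cu; 1.06 L Cl₂

Q = 0.533 × 16020 = 8539 C; n(e⁻) = 8539 / 96485 = 0.08850 mol
Cathode: Cu²⁺ + 2e⁻ → Cu → n(Cu) = 0.08850/2 = 0.04425 mol → 2.81 g
Anode: 2Cl⁻ → Cl₂ + 2e⁻ → n(Cl₂) = 0.08850/2 = 0.04425 mol → 1.06 L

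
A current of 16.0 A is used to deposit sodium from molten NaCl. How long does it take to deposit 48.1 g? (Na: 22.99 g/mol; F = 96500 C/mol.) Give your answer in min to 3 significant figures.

210 min

n(Na) = 48.1 / 22.99 = 2.092 mol
Na⁺ + e⁻ → Na, so n(e⁻) = 2.092 mol
Q = 2.092 × 96500 = 2.019×10^5 C
t = Q / I = 2.019×10^5 / 16.0 = 12620 s = 210 min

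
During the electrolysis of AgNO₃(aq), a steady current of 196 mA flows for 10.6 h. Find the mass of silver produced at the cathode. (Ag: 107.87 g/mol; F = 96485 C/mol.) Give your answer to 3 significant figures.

8.36 g

Charge passed = 0.196 × 38160 = 7479 C
n(e⁻) = 7479 / 96485 = 0.07751 mol
Ag⁺ + e⁻ → Ag, so n(Ag) = 0.07751 mol
m = 0.07751 × 107.87 = 8.36 g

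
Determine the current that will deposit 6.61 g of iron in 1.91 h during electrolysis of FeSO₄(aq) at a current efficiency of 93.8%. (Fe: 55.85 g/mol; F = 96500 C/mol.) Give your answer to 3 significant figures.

3.54 A

n(Fe) = 6.61 / 55.85 = 0.1184 mol
Fe²⁺ + 2e⁻ → Fe, so n(e⁻) = 2 × 0.1184 = 0.2368 mol
Q = 0.2368 × 96500 / 0.938 = 24360 C
I = Q / t = 24360 / 6876 s = 3.54 A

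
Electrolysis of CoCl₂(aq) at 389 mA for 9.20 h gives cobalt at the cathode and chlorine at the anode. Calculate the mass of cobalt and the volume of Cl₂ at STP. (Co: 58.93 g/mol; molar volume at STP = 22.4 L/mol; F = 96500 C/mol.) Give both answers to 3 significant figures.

3.93 g Co; 1.50 L Cl₂

Q = 0.389 × 33120 = 12880 C; n(e⁻) = 12880 / 96500 = 0.1335 mol
Cathode: Co²⁺ + 2e⁻ → Co → n(Co) = 0.1335/2 = 0.06675 mol → 3.93 g
Anode: 2Cl⁻ → Cl₂ + 2e⁻ → n(Cl₂) = 0.1335/2 = 0.06675 mol → 1.50 L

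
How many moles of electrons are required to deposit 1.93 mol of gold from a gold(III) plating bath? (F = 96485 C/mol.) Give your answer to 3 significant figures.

Au³⁺ + 3e⁻ → Au, so n(e⁻) = 3 × 1.93 = 5.790 mol

5.79 mol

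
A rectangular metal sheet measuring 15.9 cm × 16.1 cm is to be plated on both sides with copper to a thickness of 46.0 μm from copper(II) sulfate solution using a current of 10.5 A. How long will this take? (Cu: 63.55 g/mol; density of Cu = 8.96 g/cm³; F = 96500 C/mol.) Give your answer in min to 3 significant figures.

102 min

Plated area = 2 × 15.9 × 16.1 = 512.0 cm²
Volume = 512.0 × 46.0×10⁻⁴ cm = 2.355 cm³
m(Cu) = 2.355 × 8.96 = 21.10 g
n(Cu) = 21.10 / 63.55 = 0.3320 mol; n(e⁻) = 2 × 0.3320 = 0.6640 mol
Q = 0.6640 × 96500 = 64080 C
t = 64080 / 10.5 = 6103 s = 102 min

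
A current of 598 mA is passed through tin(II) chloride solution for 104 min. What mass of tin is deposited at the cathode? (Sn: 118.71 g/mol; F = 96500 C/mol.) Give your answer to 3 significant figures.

2.30 g

Q = It = 0.598 × 6240 = 3732 C
n(e⁻) = 3732 / 96500 = 0.03867 mol
Sn²⁺ + 2e⁻ → Sn, so n(Sn) = 0.03867 / 2 = 0.01934 mol
m = 0.01934 × 118.71 = 2.30 g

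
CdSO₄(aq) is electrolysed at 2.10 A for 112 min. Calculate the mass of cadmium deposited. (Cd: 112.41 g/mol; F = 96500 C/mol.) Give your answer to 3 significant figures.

8.22 g

Q = 2.10 A × 6720 s = 14110 C
Moles of electrons = 14110 / 96500 = 0.1462 mol
Cd²⁺ + 2e⁻ → Cd, so n(Cd) = 0.1462 / 2 = 0.07310 mol
m = 0.07310 × 112.41 = 8.22 g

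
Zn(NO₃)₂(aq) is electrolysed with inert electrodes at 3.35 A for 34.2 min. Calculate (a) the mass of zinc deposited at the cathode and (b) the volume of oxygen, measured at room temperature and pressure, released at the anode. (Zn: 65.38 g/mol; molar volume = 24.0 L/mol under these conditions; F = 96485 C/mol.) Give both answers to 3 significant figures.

Q = 3.35 × 2052 = 6874 C; n(e⁻) = 6874 / 96485 = 0.07124 mol
Cathode: Zn²⁺ + 2e⁻ → Zn → n(Zn) = 0.07124/2 = 0.03562 mol → 2.33 g
Anode: 2H₂O → O₂ + 4H⁺ + 4e⁻ → n(O₂) = 0.07124/4 = 0.01781 mol → 0.427 L

2.33 g Zn; 0.427 L O₂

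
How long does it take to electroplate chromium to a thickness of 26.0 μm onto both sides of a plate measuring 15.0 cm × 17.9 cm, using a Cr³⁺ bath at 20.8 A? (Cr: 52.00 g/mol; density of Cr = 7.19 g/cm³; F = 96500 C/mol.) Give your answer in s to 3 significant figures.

Plated area = 2 × 15.0 × 17.9 = 537.0 cm²
Volume = 537.0 × 26.0×10⁻⁴ cm = 1.396 cm³
m(Cr) = 1.396 × 7.19 = 10.04 g
n(Cr) = 10.04 / 52.00 = 0.1931 mol; n(e⁻) = 3 × 0.1931 = 0.5793 mol
Q = 0.5793 × 96500 = 55900 C
t = 55900 / 20.8 = 2688 s

2690 s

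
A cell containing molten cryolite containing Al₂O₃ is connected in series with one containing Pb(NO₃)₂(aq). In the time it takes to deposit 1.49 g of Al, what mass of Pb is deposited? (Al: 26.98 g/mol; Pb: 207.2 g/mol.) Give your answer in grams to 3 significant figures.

17.2 g

n(Al) = 1.49 / 26.98 = 0.05523 mol
Al³⁺ + 3e⁻ → Al, so n(e⁻) = 3 × 0.05523 = 0.1657 mol
The cells are in series, so the same charge (and hence the same n(e⁻) = 0.1657 mol) passes through both.
Pb²⁺ + 2e⁻ → Pb, so n(Pb) = 0.1657 / 2 = 0.08285 mol
m(Pb) = 0.08285 × 207.2 = 17.2 g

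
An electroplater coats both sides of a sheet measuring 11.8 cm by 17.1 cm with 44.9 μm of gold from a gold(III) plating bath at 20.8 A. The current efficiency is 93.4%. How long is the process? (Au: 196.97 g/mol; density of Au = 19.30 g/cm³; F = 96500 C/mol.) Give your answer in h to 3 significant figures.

0.735 h

Plated area = 2 × 11.8 × 17.1 = 403.6 cm²
Volume = 403.6 × 44.9×10⁻⁴ cm = 1.812 cm³
m(Au) = 1.812 × 19.30 = 34.97 g
n(Au) = 34.97 / 196.97 = 0.1775 mol; n(e⁻) = 3 × 0.1775 = 0.5325 mol
Q = 0.5325 × 96500 / 0.934 = 55020 C
t = 55020 / 20.8 = 2645 s = 0.735 h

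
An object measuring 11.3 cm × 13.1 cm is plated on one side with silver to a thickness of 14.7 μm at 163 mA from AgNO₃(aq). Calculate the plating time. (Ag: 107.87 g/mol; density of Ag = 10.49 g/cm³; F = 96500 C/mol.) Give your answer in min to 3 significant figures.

Plated area = 11.3 × 13.1 = 148.0 cm²
Volume = 148.0 × 14.7×10⁻⁴ cm = 0.2176 cm³
m(Ag) = 0.2176 × 10.49 = 2.283 g
n(Ag) = 2.283 / 107.87 = 0.02116 mol; n(e⁻) = 0.02116 mol
Q = 0.02116 × 96500 = 2042 C
t = 2042 / 0.163 = 12530 s = 209 min

209 min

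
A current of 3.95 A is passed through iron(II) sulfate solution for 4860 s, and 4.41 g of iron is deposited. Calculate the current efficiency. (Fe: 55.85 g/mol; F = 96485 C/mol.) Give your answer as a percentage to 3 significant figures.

Q = 3.95 × 4860 = 19200 C
n(e⁻) = 19200 / 96485 = 0.1990 mol
Fe²⁺ + 2e⁻ → Fe, so theoretical n(Fe) = 0.09950 mol → 5.557 g
Efficiency = 4.41 / 5.557 = 0.7936 = 79.4%

79.4%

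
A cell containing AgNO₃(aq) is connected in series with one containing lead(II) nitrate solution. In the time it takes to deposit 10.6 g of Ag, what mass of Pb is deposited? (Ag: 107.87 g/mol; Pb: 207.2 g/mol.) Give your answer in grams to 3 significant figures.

10.2 g

n(Ag) = 10.6 / 107.87 = 0.09827 mol
Ag⁺ + e⁻ → Ag, so n(e⁻) = 0.09827 mol
In series, the same 0.09827 mol of electrons flows through the second cell.
Pb²⁺ + 2e⁻ → Pb, so n(Pb) = 0.09827 / 2 = 0.04914 mol
m(Pb) = 0.04914 × 207.2 = 10.2 g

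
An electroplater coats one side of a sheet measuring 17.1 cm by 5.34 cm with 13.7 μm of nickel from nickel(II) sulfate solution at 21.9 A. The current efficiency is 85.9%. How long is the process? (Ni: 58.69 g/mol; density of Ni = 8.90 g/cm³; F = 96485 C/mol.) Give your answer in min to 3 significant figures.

3.24 min

Plated area = 17.1 × 5.34 = 91.31 cm²
Volume = 91.31 × 13.7×10⁻⁴ cm = 0.1251 cm³
m(Ni) = 0.1251 × 8.90 = 1.113 g
n(Ni) = 1.113 / 58.69 = 0.01896 mol; n(e⁻) = 2 × 0.01896 = 0.03792 mol
Q = 0.03792 × 96485 / 0.859 = 4259 C
t = 4259 / 21.9 = 194.5 s = 3.24 min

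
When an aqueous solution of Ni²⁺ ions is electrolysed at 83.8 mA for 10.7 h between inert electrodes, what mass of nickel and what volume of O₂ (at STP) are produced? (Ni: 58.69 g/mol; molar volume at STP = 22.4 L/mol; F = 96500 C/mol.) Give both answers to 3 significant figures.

0.982 g Ni; 0.187 L O₂

Q = 0.0838 × 38520 = 3228 C; n(e⁻) = 3228 / 96500 = 0.03345 mol
Cathode: Ni²⁺ + 2e⁻ → Ni → n(Ni) = 0.03345/2 = 0.01673 mol → 0.982 g
Anode: 2H₂O → O₂ + 4H⁺ + 4e⁻ → n(O₂) = 0.03345/4 = 0.008363 mol → 0.187 L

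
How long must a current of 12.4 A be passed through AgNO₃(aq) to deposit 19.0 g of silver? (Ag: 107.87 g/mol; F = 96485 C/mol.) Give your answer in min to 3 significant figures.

n(Ag) = 19.0 / 107.87 = 0.1761 mol
Ag⁺ + e⁻ → Ag, so n(e⁻) = 0.1761 mol
Q = 0.1761 × 96485 = 16990 C
t = Q / I = 16990 / 12.4 = 1370 s = 22.8 min

22.8 min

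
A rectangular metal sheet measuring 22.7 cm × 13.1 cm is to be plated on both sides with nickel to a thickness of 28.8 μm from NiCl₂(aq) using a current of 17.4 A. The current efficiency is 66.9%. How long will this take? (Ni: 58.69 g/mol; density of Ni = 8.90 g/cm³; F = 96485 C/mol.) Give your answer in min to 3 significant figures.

71.8 min

Plated area = 2 × 22.7 × 13.1 = 594.7 cm²
Volume = 594.7 × 28.8×10⁻⁴ cm = 1.713 cm³
m(Ni) = 1.713 × 8.90 = 15.25 g
n(Ni) = 15.25 / 58.69 = 0.2598 mol; n(e⁻) = 2 × 0.2598 = 0.5196 mol
Q = 0.5196 × 96485 / 0.669 = 74940 C
t = 74940 / 17.4 = 4307 s = 71.8 min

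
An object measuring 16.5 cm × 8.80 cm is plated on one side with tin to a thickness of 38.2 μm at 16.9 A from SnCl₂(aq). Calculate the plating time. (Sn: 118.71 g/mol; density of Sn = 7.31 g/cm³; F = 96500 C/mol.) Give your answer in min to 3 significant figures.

6.50 min

Plated area = 16.5 × 8.80 = 145.2 cm²
Volume = 145.2 × 38.2×10⁻⁴ cm = 0.5547 cm³
m(Sn) = 0.5547 × 7.31 = 4.055 g
n(Sn) = 4.055 / 118.71 = 0.03416 mol; n(e⁻) = 2 × 0.03416 = 0.06832 mol
Q = 0.06832 × 96500 = 6593 C
t = 6593 / 16.9 = 390.1 s = 6.50 min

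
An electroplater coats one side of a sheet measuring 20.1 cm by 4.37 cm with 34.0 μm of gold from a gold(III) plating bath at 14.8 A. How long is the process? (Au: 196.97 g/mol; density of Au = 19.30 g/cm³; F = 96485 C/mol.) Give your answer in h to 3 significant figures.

0.159 h

Plated area = 20.1 × 4.37 = 87.84 cm²
Volume = 87.84 × 34.0×10⁻⁴ cm = 0.2987 cm³
m(Au) = 0.2987 × 19.30 = 5.765 g
n(Au) = 5.765 / 196.97 = 0.02927 mol; n(e⁻) = 3 × 0.02927 = 0.08781 mol
Q = 0.08781 × 96485 = 8472 C
t = 8472 / 14.8 = 572.4 s = 0.159 h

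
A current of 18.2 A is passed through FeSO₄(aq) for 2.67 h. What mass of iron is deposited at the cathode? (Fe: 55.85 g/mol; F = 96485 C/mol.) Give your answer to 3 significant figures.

50.6 g

Charge passed = 18.2 × 9612 = 1.749×10^5 C
n(e⁻) = 1.749×10^5 / 96485 = 1.813 mol
Fe²⁺ + 2e⁻ → Fe, so n(Fe) = 1.813 / 2 = 0.9065 mol
m = 0.9065 × 55.85 = 50.6 g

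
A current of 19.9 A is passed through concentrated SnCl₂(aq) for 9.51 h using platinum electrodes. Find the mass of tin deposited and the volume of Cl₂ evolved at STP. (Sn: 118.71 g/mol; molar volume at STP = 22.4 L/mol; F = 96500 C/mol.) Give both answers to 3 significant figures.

Q = 19.9 × 34236 = 6.813×10^5 C; n(e⁻) = 6.813×10^5 / 96500 = 7.060 mol
Cathode: Sn²⁺ + 2e⁻ → Sn → n(Sn) = 7.060/2 = 3.530 mol → 419 g
Anode: 2Cl⁻ → Cl₂ + 2e⁻ → n(Cl₂) = 7.060/2 = 3.530 mol → 79.1 L

419 g Sn; 79.1 L Cl₂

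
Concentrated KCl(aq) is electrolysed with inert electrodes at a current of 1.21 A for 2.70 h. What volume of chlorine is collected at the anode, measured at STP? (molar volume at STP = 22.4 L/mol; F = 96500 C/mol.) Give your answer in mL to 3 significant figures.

Q = 1.21 A × 9720 s = 11760 C
Moles of electrons = 11760 / 96500 = 0.1219 mol
2Cl⁻ → Cl₂ + 2e⁻, so n(Cl₂) = 0.1219 / 2 = 0.06095 mol
V = 0.06095 × 22.4 = 1.365 L
= 1370 mL

1370 mL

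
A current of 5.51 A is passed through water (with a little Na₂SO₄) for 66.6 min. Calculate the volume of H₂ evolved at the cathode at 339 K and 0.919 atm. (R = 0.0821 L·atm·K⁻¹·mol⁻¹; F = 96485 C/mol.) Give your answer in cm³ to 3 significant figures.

3460 cm³

Charge passed = 5.51 × 3996 = 22020 C
n(e⁻) = Q/F = 22020/96485 = 0.2282 mol
2H⁺ + 2e⁻ → H₂, so n(H₂) = 0.2282 / 2 = 0.1141 mol
V = nRT/P = 0.1141 × 0.0821 × 339 / 0.919 = 3.456 L
= 3460 cm³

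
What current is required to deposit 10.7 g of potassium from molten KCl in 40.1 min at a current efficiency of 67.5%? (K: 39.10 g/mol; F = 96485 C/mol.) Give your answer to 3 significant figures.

n(K) = 10.7 / 39.10 = 0.2737 mol
K⁺ + e⁻ → K, so n(e⁻) = 0.2737 mol
Q = 0.2737 × 96485 / 0.675 = 39120 C
I = Q / t = 39120 / 2406 s = 16.3 A

16.3 A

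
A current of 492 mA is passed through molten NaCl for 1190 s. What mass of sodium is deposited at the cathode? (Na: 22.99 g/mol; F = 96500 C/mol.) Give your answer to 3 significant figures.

0.139 g

Q = It = 0.492 × 1190 = 585.5 C
n(e⁻) = 585.5 / 96500 = 0.006067 mol
Na⁺ + e⁻ → Na, so n(Na) = 0.006067 mol
m = 0.006067 × 22.99 = 0.139 g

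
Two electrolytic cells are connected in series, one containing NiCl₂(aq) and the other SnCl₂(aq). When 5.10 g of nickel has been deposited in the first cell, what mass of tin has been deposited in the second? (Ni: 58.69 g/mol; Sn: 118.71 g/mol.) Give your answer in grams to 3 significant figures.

n(Ni) = 5.10 / 58.69 = 0.08690 mol
Ni²⁺ + 2e⁻ → Ni, so n(e⁻) = 2 × 0.08690 = 0.1738 mol
Since the cells are in series, n(e⁻) in the Sn cell is also 0.1738 mol.
Sn²⁺ + 2e⁻ → Sn, so n(Sn) = 0.1738 / 2 = 0.08690 mol
m(Sn) = 0.08690 × 118.71 = 10.3 g

10.3 g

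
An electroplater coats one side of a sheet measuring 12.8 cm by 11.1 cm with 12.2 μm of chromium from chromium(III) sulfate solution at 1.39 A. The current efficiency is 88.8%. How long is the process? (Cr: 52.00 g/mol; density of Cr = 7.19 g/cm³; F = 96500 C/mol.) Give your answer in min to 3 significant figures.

93.7 min

Plated area = 12.8 × 11.1 = 142.1 cm²
Volume = 142.1 × 12.2×10⁻⁴ cm = 0.1734 cm³
m(Cr) = 0.1734 × 7.19 = 1.247 g
n(Cr) = 1.247 / 52.00 = 0.02398 mol; n(e⁻) = 3 × 0.02398 = 0.07194 mol
Q = 0.07194 × 96500 / 0.888 = 7818 C
t = 7818 / 1.39 = 5624 s = 93.7 min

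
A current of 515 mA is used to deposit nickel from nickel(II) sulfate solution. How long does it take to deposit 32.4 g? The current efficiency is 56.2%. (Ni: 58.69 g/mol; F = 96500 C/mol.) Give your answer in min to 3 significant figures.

n(Ni) = 32.4 / 58.69 = 0.5521 mol
Ni²⁺ + 2e⁻ → Ni, so n(e⁻) = 2 × 0.5521 = 1.104 mol
Q = 1.104 × 96500 / 0.562 = 1.896×10^5 C
t = Q / I = 1.896×10^5 / 0.515 = 3.682×10^5 s = 6140 min

6140 min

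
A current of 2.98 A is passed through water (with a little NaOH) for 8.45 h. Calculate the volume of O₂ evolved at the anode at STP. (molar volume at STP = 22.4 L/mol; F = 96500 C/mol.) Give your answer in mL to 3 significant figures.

Q = It = 2.98 × 30420 = 90650 C
Moles of electrons = 90650 / 96500 = 0.9394 mol
2H₂O → O₂ + 4H⁺ + 4e⁻, so n(O₂) = 0.9394 / 4 = 0.2349 mol
V = 0.2349 × 22.4 = 5.262 L
= 5260 mL

5260 mL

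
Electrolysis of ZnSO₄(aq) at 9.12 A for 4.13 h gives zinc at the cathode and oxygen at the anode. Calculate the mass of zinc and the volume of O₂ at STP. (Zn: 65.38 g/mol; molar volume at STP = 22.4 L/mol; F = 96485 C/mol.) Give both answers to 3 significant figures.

Q = 9.12 × 14868 = 1.356×10^5 C; n(e⁻) = 1.356×10^5 / 96485 = 1.405 mol
Cathode: Zn²⁺ + 2e⁻ → Zn → n(Zn) = 1.405/2 = 0.7025 mol → 45.9 g
Anode: 2H₂O → O₂ + 4H⁺ + 4e⁻ → n(O₂) = 1.405/4 = 0.3513 mol → 7.87 L

45.9 g Zn; 7.87 L O₂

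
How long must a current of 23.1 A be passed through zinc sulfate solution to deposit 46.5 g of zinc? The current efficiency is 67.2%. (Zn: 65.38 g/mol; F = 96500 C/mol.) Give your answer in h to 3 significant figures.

n(Zn) = 46.5 / 65.38 = 0.7112 mol
Zn²⁺ + 2e⁻ → Zn, so n(e⁻) = 2 × 0.7112 = 1.422 mol
Q = 1.422 × 96500 / 0.672 = 2.042×10^5 C
t = Q / I = 2.042×10^5 / 23.1 = 8840 s = 2.46 h

2.46 h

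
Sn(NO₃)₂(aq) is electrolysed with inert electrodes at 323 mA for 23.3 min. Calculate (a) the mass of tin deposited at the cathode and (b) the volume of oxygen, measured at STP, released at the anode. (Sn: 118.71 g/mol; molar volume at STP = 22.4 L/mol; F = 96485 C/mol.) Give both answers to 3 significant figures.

0.278 g Sn; 0.0262 L O₂

Q = 0.323 × 1398 = 451.6 C; n(e⁻) = 451.6 / 96485 = 0.004681 mol
Cathode: Sn²⁺ + 2e⁻ → Sn → n(Sn) = 0.004681/2 = 0.002341 mol → 0.278 g
Anode: 2H₂O → O₂ + 4H⁺ + 4e⁻ → n(O₂) = 0.004681/4 = 0.001170 mol → 0.0262 L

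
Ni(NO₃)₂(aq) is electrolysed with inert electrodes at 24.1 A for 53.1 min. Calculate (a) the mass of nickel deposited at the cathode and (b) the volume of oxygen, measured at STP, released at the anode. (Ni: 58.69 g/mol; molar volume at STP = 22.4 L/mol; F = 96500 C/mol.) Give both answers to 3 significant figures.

Q = 24.1 × 3186 = 76780 C; n(e⁻) = 76780 / 96500 = 0.7956 mol
Cathode: Ni²⁺ + 2e⁻ → Ni → n(Ni) = 0.7956/2 = 0.3978 mol → 23.3 g
Anode: 2H₂O → O₂ + 4H⁺ + 4e⁻ → n(O₂) = 0.7956/4 = 0.1989 mol → 4.46 L

23.3 g Ni; 4.46 L O₂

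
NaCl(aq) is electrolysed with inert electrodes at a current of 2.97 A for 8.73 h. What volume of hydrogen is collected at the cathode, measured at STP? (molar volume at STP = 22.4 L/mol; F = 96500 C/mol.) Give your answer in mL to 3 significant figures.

Q = 2.97 A × 31428 s = 93340 C
n(e⁻) = 93340 / 96500 = 0.9673 mol
2H⁺ + 2e⁻ → H₂, so n(H₂) = 0.9673 / 2 = 0.4837 mol
V = 0.4837 × 22.4 = 10.83 L
= 10800 mL

10800 mL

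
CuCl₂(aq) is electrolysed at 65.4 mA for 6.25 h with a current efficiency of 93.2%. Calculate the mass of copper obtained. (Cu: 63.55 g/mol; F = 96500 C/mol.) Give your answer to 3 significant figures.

Q = 0.0654 × 22500 = 1472 C
n(e⁻) = 1472 / 96500 = 0.01525 mol
Cu²⁺ + 2e⁻ → Cu, so theoretical m(Cu) = 0.007625 × 63.55 = 0.4846 g
Actual mass = 93.2% × 0.4846 = 0.452 g

0.452 g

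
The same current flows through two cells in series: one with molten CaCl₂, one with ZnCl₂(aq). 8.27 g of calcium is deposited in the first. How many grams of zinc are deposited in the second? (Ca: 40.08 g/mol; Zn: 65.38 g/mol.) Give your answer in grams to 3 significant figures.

13.5 g

n(Ca) = 8.27 / 40.08 = 0.2063 mol
Ca²⁺ + 2e⁻ → Ca, so n(e⁻) = 2 × 0.2063 = 0.4126 mol
Same current for the same time ⇒ same n(e⁻) = 0.4126 mol in both cells.
Zn²⁺ + 2e⁻ → Zn, so n(Zn) = 0.4126 / 2 = 0.2063 mol
m(Zn) = 0.2063 × 65.38 = 13.5 g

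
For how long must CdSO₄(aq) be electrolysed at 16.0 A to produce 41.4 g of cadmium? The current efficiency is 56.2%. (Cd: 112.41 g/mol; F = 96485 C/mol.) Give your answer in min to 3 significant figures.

132 min

n(Cd) = 41.4 / 112.41 = 0.3683 mol
Cd²⁺ + 2e⁻ → Cd, so n(e⁻) = 2 × 0.3683 = 0.7366 mol
Q = 0.7366 × 96485 / 0.562 = 1.265×10^5 C
t = Q / I = 1.265×10^5 / 16.0 = 7906 s = 132 min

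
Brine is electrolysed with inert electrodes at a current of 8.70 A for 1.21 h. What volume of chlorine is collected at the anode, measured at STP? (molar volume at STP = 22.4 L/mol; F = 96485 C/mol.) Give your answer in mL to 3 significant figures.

4400 mL

Q = It = 8.70 × 4356 = 37900 C
n(e⁻) = Q/F = 37900/96485 = 0.3928 mol
2Cl⁻ → Cl₂ + 2e⁻, so n(Cl₂) = 0.3928 / 2 = 0.1964 mol
V = 0.1964 × 22.4 = 4.399 L
= 4400 mL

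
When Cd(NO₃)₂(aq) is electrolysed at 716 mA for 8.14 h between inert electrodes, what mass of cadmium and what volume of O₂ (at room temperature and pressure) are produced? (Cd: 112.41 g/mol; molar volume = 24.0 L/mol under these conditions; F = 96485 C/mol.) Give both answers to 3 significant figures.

Q = 0.716 × 29304 = 20980 C; n(e⁻) = 20980 / 96485 = 0.2174 mol
Cathode: Cd²⁺ + 2e⁻ → Cd → n(Cd) = 0.2174/2 = 0.1087 mol → 12.2 g
Anode: 2H₂O → O₂ + 4H⁺ + 4e⁻ → n(O₂) = 0.2174/4 = 0.05435 mol → 1.30 L

12.2 g Cd; 1.30 L O₂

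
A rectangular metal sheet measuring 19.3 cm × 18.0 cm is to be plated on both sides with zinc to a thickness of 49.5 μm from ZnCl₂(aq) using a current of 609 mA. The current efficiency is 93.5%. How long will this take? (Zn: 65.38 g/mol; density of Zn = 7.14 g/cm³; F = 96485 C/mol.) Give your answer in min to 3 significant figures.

Plated area = 2 × 19.3 × 18.0 = 694.8 cm²
Volume = 694.8 × 49.5×10⁻⁴ cm = 3.439 cm³
m(Zn) = 3.439 × 7.14 = 24.55 g
n(Zn) = 24.55 / 65.38 = 0.3755 mol; n(e⁻) = 2 × 0.3755 = 0.7510 mol
Q = 0.7510 × 96485 / 0.935 = 77500 C
t = 77500 / 0.609 = 1.273×10^5 s = 2120 min

2120 min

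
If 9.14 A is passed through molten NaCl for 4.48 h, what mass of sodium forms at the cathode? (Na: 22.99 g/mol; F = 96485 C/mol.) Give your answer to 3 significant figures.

Charge passed = 9.14 × 16128 = 1.474×10^5 C
Moles of electrons = 1.474×10^5 / 96485 = 1.528 mol
Na⁺ + e⁻ → Na, so n(Na) = 1.528 mol
m = 1.528 × 22.99 = 35.1 g

35.1 g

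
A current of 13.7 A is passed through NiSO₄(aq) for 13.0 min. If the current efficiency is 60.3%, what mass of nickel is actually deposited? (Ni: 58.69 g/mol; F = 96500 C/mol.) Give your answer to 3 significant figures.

Q = 13.7 × 780 = 10690 C
n(e⁻) = 10690 / 96500 = 0.1108 mol
Ni²⁺ + 2e⁻ → Ni, so theoretical m(Ni) = 0.05540 × 58.69 = 3.251 g
Actual mass = 60.3% × 3.251 = 1.96 g

1.96 g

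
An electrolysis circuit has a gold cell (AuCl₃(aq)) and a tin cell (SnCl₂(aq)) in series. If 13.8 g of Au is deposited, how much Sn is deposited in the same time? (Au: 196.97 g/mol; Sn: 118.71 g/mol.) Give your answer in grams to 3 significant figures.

n(Au) = 13.8 / 196.97 = 0.07006 mol
Au³⁺ + 3e⁻ → Au, so n(e⁻) = 3 × 0.07006 = 0.2102 mol
Same current for the same time ⇒ same n(e⁻) = 0.2102 mol in both cells.
Sn²⁺ + 2e⁻ → Sn, so n(Sn) = 0.2102 / 2 = 0.1051 mol
m(Sn) = 0.1051 × 118.71 = 12.5 g

12.5 g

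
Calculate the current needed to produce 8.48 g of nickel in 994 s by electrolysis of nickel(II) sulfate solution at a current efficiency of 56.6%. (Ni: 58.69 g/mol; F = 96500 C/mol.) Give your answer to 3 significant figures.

n(Ni) = 8.48 / 58.69 = 0.1445 mol
Ni²⁺ + 2e⁻ → Ni, so n(e⁻) = 2 × 0.1445 = 0.2890 mol
Q = 0.2890 × 96500 / 0.566 = 49270 C
I = Q / t = 49270 / 994 s = 49.6 A

49.6 A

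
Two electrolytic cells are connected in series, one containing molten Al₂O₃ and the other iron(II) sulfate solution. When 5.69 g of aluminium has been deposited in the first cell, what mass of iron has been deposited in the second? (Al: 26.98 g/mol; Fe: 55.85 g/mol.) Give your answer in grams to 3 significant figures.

n(Al) = 5.69 / 26.98 = 0.2109 mol
Al³⁺ + 3e⁻ → Al, so n(e⁻) = 3 × 0.2109 = 0.6327 mol
The cells are in series, so the same charge (and hence the same n(e⁻) = 0.6327 mol) passes through both.
Fe²⁺ + 2e⁻ → Fe, so n(Fe) = 0.6327 / 2 = 0.3164 mol
m(Fe) = 0.3164 × 55.85 = 17.7 g

17.7 g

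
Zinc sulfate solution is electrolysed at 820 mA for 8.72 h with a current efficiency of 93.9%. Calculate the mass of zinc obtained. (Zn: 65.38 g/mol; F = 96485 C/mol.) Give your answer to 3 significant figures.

Q = 0.820 × 31392 = 25740 C
n(e⁻) = 25740 / 96485 = 0.2668 mol
Zn²⁺ + 2e⁻ → Zn, so theoretical m(Zn) = 0.1334 × 65.38 = 8.722 g
Actual mass = 93.9% × 8.722 = 8.19 g

8.19 g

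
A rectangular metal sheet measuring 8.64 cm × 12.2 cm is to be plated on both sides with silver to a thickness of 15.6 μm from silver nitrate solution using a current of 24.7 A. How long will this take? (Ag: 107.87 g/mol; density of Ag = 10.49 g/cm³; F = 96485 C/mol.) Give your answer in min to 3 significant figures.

2.08 min

Plated area = 2 × 8.64 × 12.2 = 210.8 cm²
Volume = 210.8 × 15.6×10⁻⁴ cm = 0.3288 cm³
m(Ag) = 0.3288 × 10.49 = 3.449 g
n(Ag) = 3.449 / 107.87 = 0.03197 mol; n(e⁻) = 0.03197 mol
Q = 0.03197 × 96485 = 3085 C
t = 3085 / 24.7 = 124.9 s = 2.08 min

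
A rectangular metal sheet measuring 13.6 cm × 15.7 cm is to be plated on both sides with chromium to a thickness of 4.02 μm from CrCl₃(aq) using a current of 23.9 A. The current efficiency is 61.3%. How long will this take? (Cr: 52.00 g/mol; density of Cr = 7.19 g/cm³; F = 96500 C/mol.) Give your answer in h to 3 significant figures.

Plated area = 2 × 13.6 × 15.7 = 427.0 cm²
Volume = 427.0 × 4.02×10⁻⁴ cm = 0.1717 cm³
m(Cr) = 0.1717 × 7.19 = 1.235 g
n(Cr) = 1.235 / 52.00 = 0.02375 mol; n(e⁻) = 3 × 0.02375 = 0.07125 mol
Q = 0.07125 × 96500 / 0.613 = 11220 C
t = 11220 / 23.9 = 469.5 s = 0.130 h

0.130 h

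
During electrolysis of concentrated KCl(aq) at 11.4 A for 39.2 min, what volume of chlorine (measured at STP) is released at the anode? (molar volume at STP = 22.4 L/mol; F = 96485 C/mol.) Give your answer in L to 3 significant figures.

Q = 11.4 A × 2352 s = 26810 C
Moles of electrons = 26810 / 96485 = 0.2779 mol
2Cl⁻ → Cl₂ + 2e⁻, so n(Cl₂) = 0.2779 / 2 = 0.1390 mol
V = 0.1390 × 22.4 = 3.114 L

3.11 L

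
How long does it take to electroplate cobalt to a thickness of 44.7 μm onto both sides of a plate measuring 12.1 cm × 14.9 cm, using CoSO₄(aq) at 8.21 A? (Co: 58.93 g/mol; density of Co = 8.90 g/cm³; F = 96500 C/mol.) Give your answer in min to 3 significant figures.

Plated area = 2 × 12.1 × 14.9 = 360.6 cm²
Volume = 360.6 × 44.7×10⁻⁴ cm = 1.612 cm³
m(Co) = 1.612 × 8.90 = 14.35 g
n(Co) = 14.35 / 58.93 = 0.2435 mol; n(e⁻) = 2 × 0.2435 = 0.4870 mol
Q = 0.4870 × 96500 = 47000 C
t = 47000 / 8.21 = 5725 s = 95.4 min

95.4 min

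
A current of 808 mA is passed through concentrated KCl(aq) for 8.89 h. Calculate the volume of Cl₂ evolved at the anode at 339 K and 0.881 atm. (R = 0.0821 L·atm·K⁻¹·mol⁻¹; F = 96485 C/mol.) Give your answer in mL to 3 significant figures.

4230 mL

Q = 0.808 A × 32004 s = 25860 C
n(e⁻) = 25860 / 96485 = 0.2680 mol
2Cl⁻ → Cl₂ + 2e⁻, so n(Cl₂) = 0.2680 / 2 = 0.1340 mol
V = nRT/P = 0.1340 × 0.0821 × 339 / 0.881 = 4.233 L
= 4230 mL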